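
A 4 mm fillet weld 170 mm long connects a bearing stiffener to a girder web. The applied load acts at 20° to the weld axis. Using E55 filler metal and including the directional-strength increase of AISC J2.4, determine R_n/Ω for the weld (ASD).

R_n/Ω ≈ 87.3 kN

E55XX → F_EXX = 550 MPa.
t_e = 0.707 × 4 = 2.828 mm; A_we = 2.828 × 170 = 480.8 mm².
Directional factor: 1.0 + 0.5 sin^1.5(20°) = 1.1.
F_nw = 0.6 × 550 × 1.1 = 363 MPa.
R_n/Ω = (363 × 480.8) / 2.0 × 10⁻³ = 87.26 kN.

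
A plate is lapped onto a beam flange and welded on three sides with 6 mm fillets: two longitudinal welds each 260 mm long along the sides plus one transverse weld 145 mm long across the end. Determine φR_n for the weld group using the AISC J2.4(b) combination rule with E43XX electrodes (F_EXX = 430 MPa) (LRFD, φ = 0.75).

φR_n ≈ 546 kN

t_e = 0.707 × 6 = 4.242 mm.
R_nwl = 0.6 × 430 × 4.242 × 520 × 10⁻³ = 569.1 kN (longitudinal, 2 welds).
R_nwt = 0.6 × 430 × 4.242 × 145 × 10⁻³ = 158.7 kN (transverse, base value).
(i) R_nwl + R_nwt = 727.8 kN; (ii) 0.85 R_nwl + 1.5 R_nwt = 721.8 kN.
R_n = max = 727.8 kN [governs: (i)]; φR_n = 545.8 kN.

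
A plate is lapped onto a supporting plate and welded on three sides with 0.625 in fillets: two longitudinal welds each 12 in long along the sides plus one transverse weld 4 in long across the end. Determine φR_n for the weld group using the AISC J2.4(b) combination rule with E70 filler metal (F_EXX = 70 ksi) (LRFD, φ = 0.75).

t_e = 0.707 × 0.625 = 0.4419 in.
R_nwl = 0.6 × 70 × 0.4419 × 24 = 445.4 kips (longitudinal, 2 welds).
R_nwt = 0.6 × 70 × 0.4419 × 4 = 74.23 kips (transverse, base value).
(i) R_nwl + R_nwt = 519.6 kips; (ii) 0.85 R_nwl + 1.5 R_nwt = 490 kips.
R_n = max = 519.6 kips [governs: (i)]; φR_n = 389.7 kips.

φR_n ≈ 390 kips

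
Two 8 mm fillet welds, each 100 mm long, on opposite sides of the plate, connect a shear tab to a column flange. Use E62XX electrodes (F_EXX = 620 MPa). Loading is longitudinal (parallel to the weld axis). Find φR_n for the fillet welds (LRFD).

φR_n ≈ 316 kN

Effective throat t_e = 0.707 × 8 = 5.656 mm.
Total length L = 200 mm; A_we = 5.656 × 200 = 1131 mm².
F_nw = 0.6 F_EXX = 0.6 × 620 = 372 MPa.
φR_n = 0.75 × 372 × 1131 × 10⁻³ = 315.6 kN.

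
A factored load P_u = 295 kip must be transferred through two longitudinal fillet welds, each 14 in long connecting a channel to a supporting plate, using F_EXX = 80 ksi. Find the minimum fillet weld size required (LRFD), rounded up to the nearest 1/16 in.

w = 7/16 in

Total weld length L = 28 in.
Required throat t_e = P_u / (φ × 0.6 F_EXX × L) = 295 / (0.75 × 0.6 × 80 × 28) = 0.2927 in.
Required leg w = t_e / 0.707 = 0.4139 in → use 7/16 in.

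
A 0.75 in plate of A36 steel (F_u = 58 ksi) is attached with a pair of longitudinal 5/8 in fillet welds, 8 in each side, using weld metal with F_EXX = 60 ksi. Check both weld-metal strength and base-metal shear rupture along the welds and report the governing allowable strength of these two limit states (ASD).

R_n/Ω ≈ 127 kip (weld metal governs)

t_e = 0.707 × 0.625 = 0.4419 in; L = 16 in.
Weld metal: R_n/Ω = (1/2.0) × 0.6 × 60 × 0.4419 × 16 = 127.3 kip.
Base metal (shear rupture): R_n/Ω = (1/2.0) × 0.6 × 58 × 0.75 × 16 = 208.8 kip.
Governing: weld metal.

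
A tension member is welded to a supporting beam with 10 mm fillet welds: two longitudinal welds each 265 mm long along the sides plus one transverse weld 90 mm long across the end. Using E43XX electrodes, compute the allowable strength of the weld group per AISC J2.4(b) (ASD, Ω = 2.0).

R_n/Ω ≈ 565 kN

E43XX → F_EXX = 430 MPa.
t_e = 0.707 × 10 = 7.07 mm.
R_nwl = 0.6 × 430 × 7.07 × 530 × 10⁻³ = 966.8 kN (longitudinal, 2 welds).
R_nwt = 0.6 × 430 × 7.07 × 90 × 10⁻³ = 164.2 kN (transverse, base value).
(i) R_nwl + R_nwt = 1131 kN; (ii) 0.85 R_nwl + 1.5 R_nwt = 1068 kN.
R_n = max = 1131 kN [governs: (i)]; R_n/Ω = 565.5 kN.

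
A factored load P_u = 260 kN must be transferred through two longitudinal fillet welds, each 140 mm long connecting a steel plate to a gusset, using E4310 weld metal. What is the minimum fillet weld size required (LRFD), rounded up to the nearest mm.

w = 7 mm

E43XX → F_EXX = 430 MPa.
Total weld length L = 280 mm.
Required throat t_e = P_u / (φ × 0.6 F_EXX × L) = 260 / (0.75 × 0.6 × 430 × 280 × 10⁻³) = 4.799 mm.
Required leg w = t_e / 0.707 = 6.788 mm → use 7 mm.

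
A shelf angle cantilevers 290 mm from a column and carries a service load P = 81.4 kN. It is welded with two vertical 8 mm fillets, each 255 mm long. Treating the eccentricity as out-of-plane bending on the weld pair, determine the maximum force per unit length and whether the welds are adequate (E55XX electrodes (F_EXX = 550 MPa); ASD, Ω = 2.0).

f_max ≈ 1100 N/mm; NOT adequate

L_w = 2 × 255 = 510 mm; section modulus (unit throat) S = 2 × L²/6 = 21680 mm².
Direct shear f_v = P/L_w = 81.4×10³/510 = 159.6 N/mm.
Moment M = P × e = 81.4×10³ × 290 = 23606000 N·mm; bending f_b = M/S = 1089 N/mm.
f_max = √(f_v² + f_b²) = √(159.6² + 1089²) = 1101 N/mm.
r_n/Ω = (1/2.0) × 0.6 × 550 × (0.707 × 8) = 933.2 N/mm → NOT adequate.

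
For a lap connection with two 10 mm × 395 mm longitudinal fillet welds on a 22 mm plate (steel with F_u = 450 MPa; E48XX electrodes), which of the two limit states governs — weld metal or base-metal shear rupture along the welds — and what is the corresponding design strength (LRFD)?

E48XX → F_EXX = 480 MPa.
t_e = 0.707 × 10 = 7.07 mm; L = 790 mm.
Weld metal: φR_n = 0.75 × 0.6 × 480 × 7.07 × 790 × 10⁻³ = 1206 kN.
Base metal (shear rupture): φR_n = 0.75 × 0.6 × 450 × 22 × 790 × 10⁻³ = 3519 kN.
Governing: weld metal.

φR_n ≈ 1210 kN (weld metal governs)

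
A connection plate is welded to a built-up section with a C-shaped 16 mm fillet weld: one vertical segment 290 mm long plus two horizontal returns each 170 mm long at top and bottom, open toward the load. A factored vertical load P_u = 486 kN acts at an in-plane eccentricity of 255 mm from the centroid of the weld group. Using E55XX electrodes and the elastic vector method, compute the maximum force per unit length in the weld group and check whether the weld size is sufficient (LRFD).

f_max ≈ 2690 N/mm; adequate

E55XX → F_EXX = 550 MPa.
Total weld length L_w = 630 mm. Treat welds as unit-width lines.
Centroid: x̄ = 2×170×85 / 630 = 45.87 mm from the vertical weld.
Polar moment about centroid: J = I_x + I_y = [290³/12 + 2×170×145²] + [290×45.87² + 2(170³/12 + 170×39.13²)] = 11130000 mm³.
Direct shear f_v = P/L_w = 486×10³ / 630 = 771.4 N/mm (vertical).
Torsion M = P·e = 486×10³ × 255 = 123930000 N·mm.
Critical point at (x, y) = (124.1, 145) from centroid. f_tx = M·y/J = 1614 N/mm; f_ty = M·x/J = 1382 N/mm.
Resultant f_max = √[f_tx² + (f_v + f_ty)²] = √[1614² + (771.4 + 1382)²] = 2691 N/mm.
Capacity per unit length: φr_n = 0.75 × 0.6 × 550 × (0.707 × 16) = 2800 N/mm.
2691 ≤ 2800 → adequate.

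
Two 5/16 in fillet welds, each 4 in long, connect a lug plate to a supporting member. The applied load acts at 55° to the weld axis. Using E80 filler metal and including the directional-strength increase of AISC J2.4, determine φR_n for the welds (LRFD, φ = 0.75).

E80XX → F_EXX = 80 ksi.
t_e = 0.707 × 0.3125 = 0.2209 in; A_we = 0.2209 × 8 = 1.767 in².
Directional factor: 1.0 + 0.5 sin^1.5(55°) = 1.371.
F_nw = 0.6 × 80 × 1.371 = 65.79 ksi.
φR_n = 0.75 × 65.79 × 1.767 = 87.22 kips.

φR_n ≈ 87.2 kips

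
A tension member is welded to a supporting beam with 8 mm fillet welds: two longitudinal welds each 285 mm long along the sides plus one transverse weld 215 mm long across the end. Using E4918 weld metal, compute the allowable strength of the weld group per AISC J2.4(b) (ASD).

E49XX → F_EXX = 490 MPa.
t_e = 0.707 × 8 = 5.656 mm.
R_nwl = 0.6 × 490 × 5.656 × 570 × 10⁻³ = 947.8 kN (longitudinal, 2 welds).
R_nwt = 0.6 × 490 × 5.656 × 215 × 10⁻³ = 357.5 kN (transverse, base value).
(i) R_nwl + R_nwt = 1305 kN; (ii) 0.85 R_nwl + 1.5 R_nwt = 1342 kN.
R_n = max = 1342 kN [governs: (ii)]; R_n/Ω = 671 kN.

R_n/Ω ≈ 671 kN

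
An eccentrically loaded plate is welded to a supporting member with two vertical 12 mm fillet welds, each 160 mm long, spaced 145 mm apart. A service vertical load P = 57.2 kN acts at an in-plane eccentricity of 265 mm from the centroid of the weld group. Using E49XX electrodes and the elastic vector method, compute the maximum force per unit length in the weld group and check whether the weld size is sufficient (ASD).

E49XX → F_EXX = 490 MPa.
Total weld length L_w = 320 mm. Treat welds as unit-width lines.
Polar moment about centroid: J = 2[d³/12 + d(b/2)²] = 2[160³/12 + 160×72.5²] = 2365000 mm³.
Direct shear f_v = P/L_w = 57.2×10³ / 320 = 178.8 N/mm (vertical).
Torsion M = P·e = 57.2×10³ × 265 = 15158000 N·mm.
Critical point at (x, y) = (72.5, 80) from centroid. f_tx = M·y/J = 512.8 N/mm; f_ty = M·x/J = 464.7 N/mm.
Resultant f_max = √[f_tx² + (f_v + f_ty)²] = √[512.8² + (178.8 + 464.7)²] = 822.8 N/mm.
Capacity per unit length: r_n/Ω = (1/2.0) × 0.6 × 490 × (0.707 × 12) = 1247 N/mm.
822.8 ≤ 1247 → adequate.

f_max ≈ 823 N/mm; adequate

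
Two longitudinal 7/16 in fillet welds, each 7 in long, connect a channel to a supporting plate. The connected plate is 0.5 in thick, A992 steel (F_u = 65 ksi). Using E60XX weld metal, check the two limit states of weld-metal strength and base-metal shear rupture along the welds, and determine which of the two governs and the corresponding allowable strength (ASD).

R_n/Ω ≈ 77.9 kips (weld metal governs)

E60XX → F_EXX = 60 ksi.
t_e = 0.707 × 0.4375 = 0.3093 in; L = 14 in.
Weld metal: R_n/Ω = (1/2.0) × 0.6 × 60 × 0.3093 × 14 = 77.95 kips.
Base metal (shear rupture): R_n/Ω = (1/2.0) × 0.6 × 65 × 0.5 × 14 = 136.5 kips.
Governing: weld metal.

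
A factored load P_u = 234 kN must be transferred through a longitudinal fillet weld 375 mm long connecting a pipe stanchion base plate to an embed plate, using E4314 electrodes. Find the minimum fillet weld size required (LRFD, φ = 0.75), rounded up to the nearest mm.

E43XX → F_EXX = 430 MPa.
Total weld length L = 375 mm.
Required throat t_e = P_u / (φ × 0.6 F_EXX × L) = 234 / (0.75 × 0.6 × 430 × 375 × 10⁻³) = 3.225 mm.
Required leg w = t_e / 0.707 = 4.561 mm → use 5 mm.

w = 5 mm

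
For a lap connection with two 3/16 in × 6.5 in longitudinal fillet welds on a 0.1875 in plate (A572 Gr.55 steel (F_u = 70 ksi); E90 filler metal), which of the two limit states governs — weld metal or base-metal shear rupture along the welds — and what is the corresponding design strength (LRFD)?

E90XX → F_EXX = 90 ksi.
t_e = 0.707 × 0.1875 = 0.1326 in; L = 13 in.
Weld metal: φR_n = 0.75 × 0.6 × 90 × 0.1326 × 13 = 69.79 kips.
Base metal (shear rupture): φR_n = 0.75 × 0.6 × 70 × 0.1875 × 13 = 76.78 kips.
Governing: weld metal.

φR_n ≈ 69.8 kips (weld metal governs)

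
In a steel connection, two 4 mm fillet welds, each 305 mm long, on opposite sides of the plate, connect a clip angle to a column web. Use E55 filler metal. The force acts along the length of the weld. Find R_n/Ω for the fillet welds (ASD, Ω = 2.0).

E55XX → F_EXX = 550 MPa.
Effective throat t_e = 0.707 × 4 = 2.828 mm.
Total length L = 610 mm; A_we = 2.828 × 610 = 1725 mm².
F_nw = 0.6 F_EXX = 0.6 × 550 = 330 MPa.
R_n = 330 × 1725 × 10⁻³ = 569.3 kN; R_n/Ω = 569.3/2.0 = 284.6 kN.

R_n/Ω ≈ 285 kN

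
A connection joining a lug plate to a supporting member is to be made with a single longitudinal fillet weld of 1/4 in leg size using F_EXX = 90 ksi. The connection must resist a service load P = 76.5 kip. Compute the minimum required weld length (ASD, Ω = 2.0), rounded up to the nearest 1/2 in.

L = 16.5 in

Throat t_e = 0.707 × 0.25 = 0.1767 in.
r_n/Ω = (0.6 × 90 × 0.1767) / 2.0 = 4.772 kip/in.
L_req = P / (r_n/Ω) = 76.5 / 4.772 = 16.03 in total.
Round up → use L = 16.5 in.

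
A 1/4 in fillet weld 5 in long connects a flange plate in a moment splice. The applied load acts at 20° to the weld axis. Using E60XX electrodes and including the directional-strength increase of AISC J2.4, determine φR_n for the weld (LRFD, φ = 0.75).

φR_n ≈ 26.2 kips

E60XX → F_EXX = 60 ksi.
t_e = 0.707 × 0.25 = 0.1767 in; A_we = 0.1767 × 5 = 0.8837 in².
Directional factor: 1.0 + 0.5 sin^1.5(20°) = 1.1.
F_nw = 0.6 × 60 × 1.1 = 39.6 ksi.
φR_n = 0.75 × 39.6 × 0.8837 = 26.25 kips.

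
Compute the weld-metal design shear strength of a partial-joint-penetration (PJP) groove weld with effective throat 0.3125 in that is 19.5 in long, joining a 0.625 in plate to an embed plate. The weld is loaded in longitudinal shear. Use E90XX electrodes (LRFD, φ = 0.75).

φR_n ≈ 247 kips

E90XX → F_EXX = 90 ksi.
Effective throat (given) t_e = 0.3125 in.
A_we = 0.3125 × 19.5 = 6.094 in².
F_nw = 0.6 F_EXX = 54 ksi.
φR_n = 0.75 × 54 × 6.094 = 246.8 kips.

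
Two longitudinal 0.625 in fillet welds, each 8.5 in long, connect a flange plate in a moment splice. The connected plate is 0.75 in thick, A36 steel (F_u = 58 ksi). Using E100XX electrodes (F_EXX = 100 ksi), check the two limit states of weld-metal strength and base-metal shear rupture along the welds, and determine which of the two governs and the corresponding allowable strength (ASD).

t_e = 0.707 × 0.625 = 0.4419 in; L = 17 in.
Weld metal: R_n/Ω = (1/2.0) × 0.6 × 100 × 0.4419 × 17 = 225.4 kips.
Base metal (shear rupture): R_n/Ω = (1/2.0) × 0.6 × 58 × 0.75 × 17 = 221.8 kips.
Governing: base-metal shear rupture.

R_n/Ω ≈ 222 kips (base-metal shear rupture governs)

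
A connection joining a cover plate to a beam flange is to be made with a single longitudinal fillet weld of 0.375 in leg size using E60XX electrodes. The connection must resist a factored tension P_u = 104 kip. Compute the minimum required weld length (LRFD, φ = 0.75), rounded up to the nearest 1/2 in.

E60XX → F_EXX = 60 ksi.
Throat t_e = 0.707 × 0.375 = 0.2651 in.
φr_n = 0.75 × 0.6 × 60 × 0.2651 = 7.158 kip/in.
L_req = P_u / φr_n = 104 / 7.158 = 14.53 in total.
Round up → use L = 15 in.

L = 15 in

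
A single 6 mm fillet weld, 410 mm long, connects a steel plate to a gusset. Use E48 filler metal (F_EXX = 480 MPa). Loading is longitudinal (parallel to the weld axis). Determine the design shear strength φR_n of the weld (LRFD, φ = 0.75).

φR_n ≈ 376 kN

Effective throat t_e = 0.707 × 6 = 4.242 mm.
Total length L = 410 mm; A_we = 4.242 × 410 = 1739 mm².
F_nw = 0.6 F_EXX = 0.6 × 480 = 288 MPa.
φR_n = 0.75 × 288 × 1739 × 10⁻³ = 375.7 kN.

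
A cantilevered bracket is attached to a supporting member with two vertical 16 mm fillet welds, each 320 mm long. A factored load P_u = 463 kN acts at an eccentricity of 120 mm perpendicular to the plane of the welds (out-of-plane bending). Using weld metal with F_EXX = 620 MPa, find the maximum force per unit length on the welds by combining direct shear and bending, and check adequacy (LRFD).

f_max ≈ 1780 N/mm; adequate

L_w = 2 × 320 = 640 mm; section modulus (unit throat) S = 2 × L²/6 = 34130 mm².
Direct shear f_v = P/L_w = 463×10³/640 = 723.4 N/mm.
Moment M = P × e = 463×10³ × 120 = 55560000 N·mm; bending f_b = M/S = 1628 N/mm.
f_max = √(f_v² + f_b²) = √(723.4² + 1628²) = 1781 N/mm.
φr_n = 0.75 × 0.6 × 620 × (0.707 × 16) = 3156 N/mm → adequate.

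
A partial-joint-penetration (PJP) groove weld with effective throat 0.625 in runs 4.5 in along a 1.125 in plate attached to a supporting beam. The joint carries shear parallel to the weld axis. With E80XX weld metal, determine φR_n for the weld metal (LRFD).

E80XX → F_EXX = 80 ksi.
Effective throat (given) t_e = 0.625 in.
A_we = 0.625 × 4.5 = 2.812 in².
F_nw = 0.6 F_EXX = 48 ksi.
φR_n = 0.75 × 48 × 2.812 = 101.2 kips.

φR_n ≈ 101 kips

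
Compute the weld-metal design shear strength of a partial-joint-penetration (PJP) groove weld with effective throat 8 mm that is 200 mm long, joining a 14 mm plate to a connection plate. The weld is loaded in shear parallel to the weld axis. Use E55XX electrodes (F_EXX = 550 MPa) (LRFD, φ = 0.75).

φR_n ≈ 396 kN

Effective throat (given) t_e = 8 mm.
A_we = 8 × 200 = 1600 mm².
F_nw = 0.6 F_EXX = 330 MPa.
φR_n = 0.75 × 330 × 1600 × 10⁻³ = 396 kN.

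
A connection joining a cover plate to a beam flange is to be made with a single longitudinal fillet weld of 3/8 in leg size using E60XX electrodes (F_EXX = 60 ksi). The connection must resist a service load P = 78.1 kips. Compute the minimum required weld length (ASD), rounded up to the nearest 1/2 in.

Throat t_e = 0.707 × 0.375 = 0.2651 in.
r_n/Ω = (0.6 × 60 × 0.2651) / 2.0 = 4.772 kip/in.
L_req = P / (r_n/Ω) = 78.1 / 4.772 = 16.37 in total.
Round up → use L = 16.5 in.

L = 16.5 in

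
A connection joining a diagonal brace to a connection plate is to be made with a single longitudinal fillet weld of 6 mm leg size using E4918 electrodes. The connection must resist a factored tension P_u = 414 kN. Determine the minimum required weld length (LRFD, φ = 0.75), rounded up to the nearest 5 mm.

L = 445 mm

E49XX → F_EXX = 490 MPa.
Throat t_e = 0.707 × 6 = 4.242 mm.
φr_n = 0.75 × 0.6 × 490 × 4.242 × 10⁻³ = 0.9354 kN/mm.
L_req = P_u / φr_n = 414 / 0.9354 = 442.6 mm total.
Round up → use L = 445 mm.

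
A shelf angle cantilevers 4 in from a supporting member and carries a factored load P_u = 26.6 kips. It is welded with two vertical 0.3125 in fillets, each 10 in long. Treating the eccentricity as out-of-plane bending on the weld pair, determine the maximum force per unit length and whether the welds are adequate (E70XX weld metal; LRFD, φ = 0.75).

E70XX → F_EXX = 70 ksi.
L_w = 2 × 10 = 20 in; section modulus (unit throat) S = 2 × L²/6 = 33.33 in².
Direct shear f_v = P/L_w = 26.6/20 = 1.33 kip/in.
Moment M = P × e = 26.6 × 4 = 106.4 kip·in; bending f_b = M/S = 3.192 kip/in.
f_max = √(f_v² + f_b²) = √(1.33² + 3.192²) = 3.458 kip/in.
φr_n = 0.75 × 0.6 × 70 × (0.707 × 0.3125) = 6.96 kip/in → adequate.

f_max ≈ 3.46 kip/in; adequate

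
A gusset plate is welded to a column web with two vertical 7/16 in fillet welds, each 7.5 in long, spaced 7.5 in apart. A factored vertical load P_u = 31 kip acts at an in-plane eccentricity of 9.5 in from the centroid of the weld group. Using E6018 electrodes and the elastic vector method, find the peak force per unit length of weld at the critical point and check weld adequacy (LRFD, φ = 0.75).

f_max ≈ 7.17 kip/in; adequate

E60XX → F_EXX = 60 ksi.
Total weld length L_w = 15 in. Treat welds as unit-width lines.
Polar moment about centroid: J = 2[d³/12 + d(b/2)²] = 2[7.5³/12 + 7.5×3.75²] = 281.2 in³.
Direct shear f_v = P/L_w = 31 / 15 = 2.067 kip/in (vertical).
Torsion M = P·e = 31 × 9.5 = 294.5 kip·in.
Critical point at (x, y) = (3.75, 3.75) from centroid. f_tx = M·y/J = 3.927 kip/in; f_ty = M·x/J = 3.927 kip/in.
Resultant f_max = √[f_tx² + (f_v + f_ty)²] = √[3.927² + (2.067 + 3.927)²] = 7.165 kip/in.
Capacity per unit length: φr_n = 0.75 × 0.6 × 60 × (0.707 × 0.4375) = 8.351 kip/in.
7.165 ≤ 8.351 → adequate.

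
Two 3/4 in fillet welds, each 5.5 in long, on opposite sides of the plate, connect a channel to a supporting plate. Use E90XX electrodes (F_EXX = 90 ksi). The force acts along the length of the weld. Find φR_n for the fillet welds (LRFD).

φR_n ≈ 236 kip

Effective throat t_e = 0.707 × 0.75 = 0.5302 in.
Total length L = 11 in; A_we = 0.5302 × 11 = 5.833 in².
F_nw = 0.6 F_EXX = 0.6 × 90 = 54 ksi.
φR_n = 0.75 × 54 × 5.833 = 236.2 kip.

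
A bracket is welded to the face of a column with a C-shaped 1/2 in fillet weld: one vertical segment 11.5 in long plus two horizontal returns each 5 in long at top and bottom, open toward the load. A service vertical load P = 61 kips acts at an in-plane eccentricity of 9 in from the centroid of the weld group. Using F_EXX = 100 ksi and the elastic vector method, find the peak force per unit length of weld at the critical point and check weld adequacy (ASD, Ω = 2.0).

Total weld length L_w = 21.5 in. Treat welds as unit-width lines.
Centroid: x̄ = 2×5×2.5 / 21.5 = 1.163 in from the vertical weld.
Polar moment about centroid: J = I_x + I_y = [11.5³/12 + 2×5×5.75²] + [11.5×1.163² + 2(5³/12 + 5×1.337²)] = 511.6 in³.
Direct shear f_v = P/L_w = 61 / 21.5 = 2.837 kip/in (vertical).
Torsion M = P·e = 61 × 9 = 549 kip·in.
Critical point at (x, y) = (3.837, 5.75) from centroid. f_tx = M·y/J = 6.17 kip/in; f_ty = M·x/J = 4.117 kip/in.
Resultant f_max = √[f_tx² + (f_v + f_ty)²] = √[6.17² + (2.837 + 4.117)²] = 9.297 kip/in.
Capacity per unit length: r_n/Ω = (1/2.0) × 0.6 × 100 × (0.707 × 0.5) = 10.6 kip/in.
9.297 ≤ 10.6 → adequate.

f_max ≈ 9.3 kip/in; adequate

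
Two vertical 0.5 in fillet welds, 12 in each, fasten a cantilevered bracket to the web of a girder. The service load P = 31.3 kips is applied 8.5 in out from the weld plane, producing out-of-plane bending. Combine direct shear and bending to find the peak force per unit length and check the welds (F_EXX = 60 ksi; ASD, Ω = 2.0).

f_max ≈ 5.69 kip/in; adequate

L_w = 2 × 12 = 24 in; section modulus (unit throat) S = 2 × L²/6 = 48 in².
Direct shear f_v = P/L_w = 31.3/24 = 1.304 kip/in.
Moment M = P × e = 31.3 × 8.5 = 266.05 kip·in; bending f_b = M/S = 5.543 kip/in.
f_max = √(f_v² + f_b²) = √(1.304² + 5.543²) = 5.694 kip/in.
r_n/Ω = (1/2.0) × 0.6 × 60 × (0.707 × 0.5) = 6.363 kip/in → adequate.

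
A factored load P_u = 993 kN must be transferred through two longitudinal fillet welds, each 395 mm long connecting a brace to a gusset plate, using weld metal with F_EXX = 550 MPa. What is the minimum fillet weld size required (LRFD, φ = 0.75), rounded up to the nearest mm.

Total weld length L = 790 mm.
Required throat t_e = P_u / (φ × 0.6 F_EXX × L) = 993 / (0.75 × 0.6 × 550 × 790 × 10⁻³) = 5.079 mm.
Required leg w = t_e / 0.707 = 7.183 mm → use 8 mm.

w = 8 mm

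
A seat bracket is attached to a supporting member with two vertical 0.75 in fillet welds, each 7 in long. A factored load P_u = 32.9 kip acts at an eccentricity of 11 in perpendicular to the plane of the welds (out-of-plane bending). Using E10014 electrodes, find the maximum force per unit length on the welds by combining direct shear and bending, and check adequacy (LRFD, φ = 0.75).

f_max ≈ 22.3 kip/in; adequate

E100XX → F_EXX = 100 ksi.
L_w = 2 × 7 = 14 in; section modulus (unit throat) S = 2 × L²/6 = 16.33 in².
Direct shear f_v = P/L_w = 32.9/14 = 2.35 kip/in.
Moment M = P × e = 32.9 × 11 = 361.9 kip·in; bending f_b = M/S = 22.16 kip/in.
f_max = √(f_v² + f_b²) = √(2.35² + 22.16²) = 22.28 kip/in.
φr_n = 0.75 × 0.6 × 100 × (0.707 × 0.75) = 23.86 kip/in → adequate.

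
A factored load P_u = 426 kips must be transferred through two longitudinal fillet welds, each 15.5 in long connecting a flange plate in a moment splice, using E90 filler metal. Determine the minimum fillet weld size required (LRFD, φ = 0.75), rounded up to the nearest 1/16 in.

E90XX → F_EXX = 90 ksi.
Total weld length L = 31 in.
Required throat t_e = P_u / (φ × 0.6 F_EXX × L) = 426 / (0.75 × 0.6 × 90 × 31) = 0.3393 in.
Required leg w = t_e / 0.707 = 0.4799 in → use 1/2 in.

w = 1/2 in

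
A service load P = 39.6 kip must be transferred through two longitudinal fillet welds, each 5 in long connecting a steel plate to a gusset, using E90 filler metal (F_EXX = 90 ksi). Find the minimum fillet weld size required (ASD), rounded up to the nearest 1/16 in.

w = 1/4 in

Total weld length L = 10 in.
Required throat t_e = P × Ω / (0.6 F_EXX × L) = 39.6 × 2.0 / (0.6 × 90 × 10) = 0.1467 in.
Required leg w = t_e / 0.707 = 0.2074 in → use 1/4 in.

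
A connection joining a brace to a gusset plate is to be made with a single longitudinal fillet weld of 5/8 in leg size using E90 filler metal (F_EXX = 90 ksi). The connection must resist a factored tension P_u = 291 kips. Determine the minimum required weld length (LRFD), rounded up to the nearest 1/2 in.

L = 16.5 in

Throat t_e = 0.707 × 0.625 = 0.4419 in.
φr_n = 0.75 × 0.6 × 90 × 0.4419 = 17.9 kips/in.
L_req = P_u / φr_n = 291 / 17.9 = 16.26 in total.
Round up → use L = 16.5 in.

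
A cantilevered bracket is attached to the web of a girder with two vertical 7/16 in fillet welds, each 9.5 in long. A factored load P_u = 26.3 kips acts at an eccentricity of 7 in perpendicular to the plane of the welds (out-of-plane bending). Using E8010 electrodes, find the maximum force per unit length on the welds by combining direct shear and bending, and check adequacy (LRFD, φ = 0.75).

E80XX → F_EXX = 80 ksi.
L_w = 2 × 9.5 = 19 in; section modulus (unit throat) S = 2 × L²/6 = 30.08 in².
Direct shear f_v = P/L_w = 26.3/19 = 1.384 kip/in.
Moment M = P × e = 26.3 × 7 = 184.1 kip·in; bending f_b = M/S = 6.12 kip/in.
f_max = √(f_v² + f_b²) = √(1.384² + 6.12²) = 6.274 kip/in.
φr_n = 0.75 × 0.6 × 80 × (0.707 × 0.4375) = 11.14 kip/in → adequate.

f_max ≈ 6.27 kip/in; adequate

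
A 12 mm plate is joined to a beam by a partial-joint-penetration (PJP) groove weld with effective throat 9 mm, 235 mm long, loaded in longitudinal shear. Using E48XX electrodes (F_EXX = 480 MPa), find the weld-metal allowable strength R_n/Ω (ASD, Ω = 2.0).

Effective throat (given) t_e = 9 mm.
A_we = 9 × 235 = 2115 mm².
F_nw = 0.6 F_EXX = 288 MPa.
R_n/Ω = (288 × 2115) / 2.0 × 10⁻³ = 304.6 kN.

R_n/Ω ≈ 305 kN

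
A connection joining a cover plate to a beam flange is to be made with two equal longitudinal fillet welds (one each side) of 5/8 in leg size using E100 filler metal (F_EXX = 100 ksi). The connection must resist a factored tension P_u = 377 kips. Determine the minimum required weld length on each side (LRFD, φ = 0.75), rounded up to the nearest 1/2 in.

L = 9.5 in on each side

Throat t_e = 0.707 × 0.625 = 0.4419 in.
φr_n = 0.75 × 0.6 × 100 × 0.4419 = 19.88 kips/in.
L_req = P_u / φr_n = 377 / 19.88 = 18.96 in total.
Per side: 18.96 / 2 = 9.48 in.
Round up → use L = 9.5 in on each side.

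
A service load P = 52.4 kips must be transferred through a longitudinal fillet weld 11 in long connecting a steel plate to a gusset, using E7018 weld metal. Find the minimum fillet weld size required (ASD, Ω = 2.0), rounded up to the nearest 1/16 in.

E70XX → F_EXX = 70 ksi.
Total weld length L = 11 in.
Required throat t_e = P × Ω / (0.6 F_EXX × L) = 52.4 × 2.0 / (0.6 × 70 × 11) = 0.2268 in.
Required leg w = t_e / 0.707 = 0.3208 in → use 3/8 in.

w = 3/8 in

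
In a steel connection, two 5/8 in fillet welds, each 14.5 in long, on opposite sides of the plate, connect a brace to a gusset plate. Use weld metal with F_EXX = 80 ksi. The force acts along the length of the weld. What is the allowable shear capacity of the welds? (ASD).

Effective throat t_e = 0.707 × 0.625 = 0.4419 in.
Total length L = 29 in; A_we = 0.4419 × 29 = 12.81 in².
F_nw = 0.6 F_EXX = 0.6 × 80 = 48 ksi.
R_n = 48 × 12.81 = 615.1 kips; R_n/Ω = 615.1/2.0 = 307.5 kips.

R_n/Ω ≈ 308 kips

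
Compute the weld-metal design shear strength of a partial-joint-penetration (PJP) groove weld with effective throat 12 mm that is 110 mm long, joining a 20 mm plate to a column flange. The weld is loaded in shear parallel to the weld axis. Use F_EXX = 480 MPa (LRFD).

φR_n ≈ 285 kN

Effective throat (given) t_e = 12 mm.
A_we = 12 × 110 = 1320 mm².
F_nw = 0.6 F_EXX = 288 MPa.
φR_n = 0.75 × 288 × 1320 × 10⁻³ = 285.1 kN.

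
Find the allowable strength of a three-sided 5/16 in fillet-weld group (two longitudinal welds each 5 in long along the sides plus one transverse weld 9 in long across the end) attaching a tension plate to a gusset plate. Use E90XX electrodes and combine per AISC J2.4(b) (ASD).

E90XX → F_EXX = 90 ksi.
t_e = 0.707 × 0.3125 = 0.2209 in.
R_nwl = 0.6 × 90 × 0.2209 × 10 = 119.3 kip (longitudinal, 2 welds).
R_nwt = 0.6 × 90 × 0.2209 × 9 = 107.4 kip (transverse, base value).
(i) R_nwl + R_nwt = 226.7 kip; (ii) 0.85 R_nwl + 1.5 R_nwt = 262.5 kip.
R_n = max = 262.5 kip [governs: (ii)]; R_n/Ω = 131.2 kip.

R_n/Ω ≈ 131 kip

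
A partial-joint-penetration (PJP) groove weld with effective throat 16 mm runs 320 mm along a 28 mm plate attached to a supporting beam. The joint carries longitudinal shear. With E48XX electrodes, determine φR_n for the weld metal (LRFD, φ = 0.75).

φR_n ≈ 1110 kN

E48XX → F_EXX = 480 MPa.
Effective throat (given) t_e = 16 mm.
A_we = 16 × 320 = 5120 mm².
F_nw = 0.6 F_EXX = 288 MPa.
φR_n = 0.75 × 288 × 5120 × 10⁻³ = 1106 kN.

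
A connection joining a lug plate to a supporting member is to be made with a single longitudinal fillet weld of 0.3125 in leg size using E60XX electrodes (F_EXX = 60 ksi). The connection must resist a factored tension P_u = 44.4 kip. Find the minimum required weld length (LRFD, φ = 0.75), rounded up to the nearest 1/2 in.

Throat t_e = 0.707 × 0.3125 = 0.2209 in.
φr_n = 0.75 × 0.6 × 60 × 0.2209 = 5.965 kip/in.
L_req = P_u / φr_n = 44.4 / 5.965 = 7.443 in total.
Round up → use L = 7.5 in.

L = 7.5 in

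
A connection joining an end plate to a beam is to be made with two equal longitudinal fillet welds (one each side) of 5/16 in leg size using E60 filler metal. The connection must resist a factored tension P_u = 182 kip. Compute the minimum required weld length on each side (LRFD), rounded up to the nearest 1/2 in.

E60XX → F_EXX = 60 ksi.
Throat t_e = 0.707 × 0.3125 = 0.2209 in.
φr_n = 0.75 × 0.6 × 60 × 0.2209 = 5.965 kip/in.
L_req = P_u / φr_n = 182 / 5.965 = 30.51 in total.
Per side: 30.51 / 2 = 15.25 in.
Round up → use L = 15.5 in on each side.

L = 15.5 in on each side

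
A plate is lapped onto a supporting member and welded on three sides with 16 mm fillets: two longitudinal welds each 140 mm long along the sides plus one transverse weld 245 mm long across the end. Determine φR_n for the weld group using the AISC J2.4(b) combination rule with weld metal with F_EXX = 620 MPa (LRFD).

t_e = 0.707 × 16 = 11.31 mm.
R_nwl = 0.6 × 620 × 11.31 × 280 × 10⁻³ = 1178 kN (longitudinal, 2 welds).
R_nwt = 0.6 × 620 × 11.31 × 245 × 10⁻³ = 1031 kN (transverse, base value).
(i) R_nwl + R_nwt = 2209 kN; (ii) 0.85 R_nwl + 1.5 R_nwt = 2548 kN.
R_n = max = 2548 kN [governs: (ii)]; φR_n = 1911 kN.

φR_n ≈ 1910 kN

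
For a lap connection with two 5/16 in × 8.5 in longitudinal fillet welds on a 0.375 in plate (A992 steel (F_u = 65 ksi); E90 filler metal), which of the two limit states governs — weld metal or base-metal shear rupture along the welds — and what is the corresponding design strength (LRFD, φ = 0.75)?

φR_n ≈ 152 kip (weld metal governs)

E90XX → F_EXX = 90 ksi.
t_e = 0.707 × 0.3125 = 0.2209 in; L = 17 in.
Weld metal: φR_n = 0.75 × 0.6 × 90 × 0.2209 × 17 = 152.1 kip.
Base metal (shear rupture): φR_n = 0.75 × 0.6 × 65 × 0.375 × 17 = 186.5 kip.
Governing: weld metal.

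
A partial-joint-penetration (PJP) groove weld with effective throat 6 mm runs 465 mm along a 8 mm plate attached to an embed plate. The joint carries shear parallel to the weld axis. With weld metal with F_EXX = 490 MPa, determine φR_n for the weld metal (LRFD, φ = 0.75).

Effective throat (given) t_e = 6 mm.
A_we = 6 × 465 = 2790 mm².
F_nw = 0.6 F_EXX = 294 MPa.
φR_n = 0.75 × 294 × 2790 × 10⁻³ = 615.2 kN.

φR_n ≈ 615 kN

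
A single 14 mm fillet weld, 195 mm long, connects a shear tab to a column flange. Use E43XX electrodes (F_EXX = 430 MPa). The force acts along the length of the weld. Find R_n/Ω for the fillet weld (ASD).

Effective throat t_e = 0.707 × 14 = 9.898 mm.
Total length L = 195 mm; A_we = 9.898 × 195 = 1930 mm².
F_nw = 0.6 F_EXX = 0.6 × 430 = 258 MPa.
R_n = 258 × 1930 × 10⁻³ = 498 kN; R_n/Ω = 498/2.0 = 249 kN.

R_n/Ω ≈ 249 kN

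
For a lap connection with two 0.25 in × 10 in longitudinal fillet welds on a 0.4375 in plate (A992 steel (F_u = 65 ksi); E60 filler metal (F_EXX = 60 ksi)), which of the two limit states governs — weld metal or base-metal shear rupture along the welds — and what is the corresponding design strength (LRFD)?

φR_n ≈ 95.4 kip (weld metal governs)

t_e = 0.707 × 0.25 = 0.1767 in; L = 20 in.
Weld metal: φR_n = 0.75 × 0.6 × 60 × 0.1767 × 20 = 95.44 kip.
Base metal (shear rupture): φR_n = 0.75 × 0.6 × 65 × 0.4375 × 20 = 255.9 kip.
Governing: weld metal.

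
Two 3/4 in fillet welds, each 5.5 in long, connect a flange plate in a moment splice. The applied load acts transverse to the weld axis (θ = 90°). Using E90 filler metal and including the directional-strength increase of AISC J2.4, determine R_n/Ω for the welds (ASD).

R_n/Ω ≈ 236 kip

E90XX → F_EXX = 90 ksi.
t_e = 0.707 × 0.75 = 0.5302 in; A_we = 0.5302 × 11 = 5.833 in².
Directional factor: 1.0 + 0.5 sin^1.5(90°) = 1.5.
F_nw = 0.6 × 90 × 1.5 = 81 ksi.
R_n/Ω = (81 × 5.833) / 2.0 = 236.2 kip.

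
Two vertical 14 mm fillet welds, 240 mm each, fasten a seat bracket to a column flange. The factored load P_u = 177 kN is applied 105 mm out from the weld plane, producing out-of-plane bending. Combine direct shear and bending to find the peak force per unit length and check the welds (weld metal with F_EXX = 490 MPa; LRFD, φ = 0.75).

L_w = 2 × 240 = 480 mm; section modulus (unit throat) S = 2 × L²/6 = 19200 mm².
Direct shear f_v = P/L_w = 177×10³/480 = 368.8 N/mm.
Moment M = P × e = 177×10³ × 105 = 18585000 N·mm; bending f_b = M/S = 968 N/mm.
f_max = √(f_v² + f_b²) = √(368.8² + 968²) = 1036 N/mm.
φr_n = 0.75 × 0.6 × 490 × (0.707 × 14) = 2183 N/mm → adequate.

f_max ≈ 1040 N/mm; adequate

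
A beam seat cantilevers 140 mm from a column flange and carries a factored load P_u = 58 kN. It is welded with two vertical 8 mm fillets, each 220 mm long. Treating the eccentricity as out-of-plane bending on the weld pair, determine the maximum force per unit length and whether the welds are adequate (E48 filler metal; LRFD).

E48XX → F_EXX = 480 MPa.
L_w = 2 × 220 = 440 mm; section modulus (unit throat) S = 2 × L²/6 = 16130 mm².
Direct shear f_v = P/L_w = 58×10³/440 = 131.8 N/mm.
Moment M = P × e = 58×10³ × 140 = 8120000 N·mm; bending f_b = M/S = 503.3 N/mm.
f_max = √(f_v² + f_b²) = √(131.8² + 503.3²) = 520.3 N/mm.
φr_n = 0.75 × 0.6 × 480 × (0.707 × 8) = 1222 N/mm → adequate.

f_max ≈ 520 N/mm; adequate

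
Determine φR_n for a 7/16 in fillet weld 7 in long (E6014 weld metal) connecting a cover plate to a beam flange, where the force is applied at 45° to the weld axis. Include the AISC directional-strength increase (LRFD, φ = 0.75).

φR_n ≈ 75.8 kips

E60XX → F_EXX = 60 ksi.
t_e = 0.707 × 0.4375 = 0.3093 in; A_we = 0.3093 × 7 = 2.165 in².
Directional factor: 1.0 + 0.5 sin^1.5(45°) = 1.297.
F_nw = 0.6 × 60 × 1.297 = 46.7 ksi.
φR_n = 0.75 × 46.7 × 2.165 = 75.84 kips.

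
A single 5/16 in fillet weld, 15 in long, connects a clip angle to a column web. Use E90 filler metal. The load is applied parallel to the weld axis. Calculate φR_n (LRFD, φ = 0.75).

E90XX → F_EXX = 90 ksi.
Effective throat t_e = 0.707 × 0.3125 = 0.2209 in.
Total length L = 15 in; A_we = 0.2209 × 15 = 3.314 in².
F_nw = 0.6 F_EXX = 0.6 × 90 = 54 ksi.
φR_n = 0.75 × 54 × 3.314 = 134.2 kip.

φR_n ≈ 134 kip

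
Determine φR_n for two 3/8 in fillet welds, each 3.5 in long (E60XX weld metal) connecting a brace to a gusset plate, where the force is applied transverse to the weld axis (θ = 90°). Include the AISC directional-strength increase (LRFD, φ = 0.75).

φR_n ≈ 75.2 kips

E60XX → F_EXX = 60 ksi.
t_e = 0.707 × 0.375 = 0.2651 in; A_we = 0.2651 × 7 = 1.856 in².
Directional factor: 1.0 + 0.5 sin^1.5(90°) = 1.5.
F_nw = 0.6 × 60 × 1.5 = 54 ksi.
φR_n = 0.75 × 54 × 1.856 = 75.16 kips.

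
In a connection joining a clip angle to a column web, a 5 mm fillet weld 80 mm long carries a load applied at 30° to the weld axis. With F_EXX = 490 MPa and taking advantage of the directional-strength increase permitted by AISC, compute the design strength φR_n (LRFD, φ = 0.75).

φR_n ≈ 73.4 kN

t_e = 0.707 × 5 = 3.535 mm; A_we = 3.535 × 80 = 282.8 mm².
Directional factor: 1.0 + 0.5 sin^1.5(30°) = 1.177.
F_nw = 0.6 × 490 × 1.177 = 346 MPa.
φR_n = 0.75 × 346 × 282.8 × 10⁻³ = 73.38 kN.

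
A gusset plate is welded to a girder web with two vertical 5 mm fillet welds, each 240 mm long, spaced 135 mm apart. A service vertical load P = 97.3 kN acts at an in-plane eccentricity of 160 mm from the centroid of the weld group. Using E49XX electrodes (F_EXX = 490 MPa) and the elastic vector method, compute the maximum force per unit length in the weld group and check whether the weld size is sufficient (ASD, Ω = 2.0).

f_max ≈ 603 N/mm; NOT adequate

Total weld length L_w = 480 mm. Treat welds as unit-width lines.
Polar moment about centroid: J = 2[d³/12 + d(b/2)²] = 2[240³/12 + 240×67.5²] = 4491000 mm³.
Direct shear f_v = P/L_w = 97.3×10³ / 480 = 202.7 N/mm (vertical).
Torsion M = P·e = 97.3×10³ × 160 = 15568000 N·mm.
Critical point at (x, y) = (67.5, 120) from centroid. f_tx = M·y/J = 416 N/mm; f_ty = M·x/J = 234 N/mm.
Resultant f_max = √[f_tx² + (f_v + f_ty)²] = √[416² + (202.7 + 234)²] = 603.1 N/mm.
Capacity per unit length: r_n/Ω = (1/2.0) × 0.6 × 490 × (0.707 × 5) = 519.6 N/mm.
603.1 > 519.6 → NOT adequate.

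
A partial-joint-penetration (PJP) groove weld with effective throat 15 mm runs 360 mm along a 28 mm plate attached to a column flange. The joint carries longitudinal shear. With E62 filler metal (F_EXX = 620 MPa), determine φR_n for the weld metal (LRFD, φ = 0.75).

φR_n ≈ 1510 kN

Effective throat (given) t_e = 15 mm.
A_we = 15 × 360 = 5400 mm².
F_nw = 0.6 F_EXX = 372 MPa.
φR_n = 0.75 × 372 × 5400 × 10⁻³ = 1507 kN.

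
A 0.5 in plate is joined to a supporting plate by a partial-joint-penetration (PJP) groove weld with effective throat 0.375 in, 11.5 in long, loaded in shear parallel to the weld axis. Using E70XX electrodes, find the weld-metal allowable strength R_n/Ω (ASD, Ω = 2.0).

E70XX → F_EXX = 70 ksi.
Effective throat (given) t_e = 0.375 in.
A_we = 0.375 × 11.5 = 4.312 in².
F_nw = 0.6 F_EXX = 42 ksi.
R_n/Ω = (42 × 4.312) / 2.0 = 90.56 kip.

R_n/Ω ≈ 90.6 kip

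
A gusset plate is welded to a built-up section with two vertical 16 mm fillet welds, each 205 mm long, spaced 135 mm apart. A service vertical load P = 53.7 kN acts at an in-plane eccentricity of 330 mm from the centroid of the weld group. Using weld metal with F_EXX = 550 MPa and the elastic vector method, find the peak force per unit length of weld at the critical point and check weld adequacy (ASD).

Total weld length L_w = 410 mm. Treat welds as unit-width lines.
Polar moment about centroid: J = 2[d³/12 + d(b/2)²] = 2[205³/12 + 205×67.5²] = 3304000 mm³.
Direct shear f_v = P/L_w = 53.7×10³ / 410 = 131 N/mm (vertical).
Torsion M = P·e = 53.7×10³ × 330 = 17721000 N·mm.
Critical point at (x, y) = (67.5, 102.5) from centroid. f_tx = M·y/J = 549.8 N/mm; f_ty = M·x/J = 362 N/mm.
Resultant f_max = √[f_tx² + (f_v + f_ty)²] = √[549.8² + (131 + 362)²] = 738.5 N/mm.
Capacity per unit length: r_n/Ω = (1/2.0) × 0.6 × 550 × (0.707 × 16) = 1866 N/mm.
738.5 ≤ 1866 → adequate.

f_max ≈ 738 N/mm; adequate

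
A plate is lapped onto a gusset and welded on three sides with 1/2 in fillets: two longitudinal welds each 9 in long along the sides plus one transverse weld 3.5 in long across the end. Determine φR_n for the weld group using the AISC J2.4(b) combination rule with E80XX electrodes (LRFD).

E80XX → F_EXX = 80 ksi.
t_e = 0.707 × 0.5 = 0.3535 in.
R_nwl = 0.6 × 80 × 0.3535 × 18 = 305.4 kips (longitudinal, 2 welds).
R_nwt = 0.6 × 80 × 0.3535 × 3.5 = 59.39 kips (transverse, base value).
(i) R_nwl + R_nwt = 364.8 kips; (ii) 0.85 R_nwl + 1.5 R_nwt = 348.7 kips.
R_n = max = 364.8 kips [governs: (i)]; φR_n = 273.6 kips.

φR_n ≈ 274 kips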